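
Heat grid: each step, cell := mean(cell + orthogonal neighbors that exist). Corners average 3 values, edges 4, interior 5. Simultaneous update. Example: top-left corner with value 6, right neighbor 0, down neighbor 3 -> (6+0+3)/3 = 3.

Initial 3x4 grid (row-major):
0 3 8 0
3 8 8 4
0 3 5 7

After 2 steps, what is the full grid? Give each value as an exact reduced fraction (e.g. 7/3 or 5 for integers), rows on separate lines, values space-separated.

Answer: 19/6 33/8 201/40 9/2
47/16 231/50 537/100 1241/240
35/12 67/16 1301/240 95/18

Derivation:
After step 1:
  2 19/4 19/4 4
  11/4 5 33/5 19/4
  2 4 23/4 16/3
After step 2:
  19/6 33/8 201/40 9/2
  47/16 231/50 537/100 1241/240
  35/12 67/16 1301/240 95/18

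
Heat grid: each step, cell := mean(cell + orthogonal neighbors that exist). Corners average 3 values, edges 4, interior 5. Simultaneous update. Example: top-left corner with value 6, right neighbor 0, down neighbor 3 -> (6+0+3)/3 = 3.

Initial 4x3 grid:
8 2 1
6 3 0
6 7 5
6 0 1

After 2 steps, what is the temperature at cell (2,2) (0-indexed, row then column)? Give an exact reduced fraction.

Step 1: cell (2,2) = 13/4
Step 2: cell (2,2) = 117/40
Full grid after step 2:
  175/36 403/120 9/4
  157/30 193/50 101/40
  101/20 104/25 117/40
  55/12 137/40 35/12

Answer: 117/40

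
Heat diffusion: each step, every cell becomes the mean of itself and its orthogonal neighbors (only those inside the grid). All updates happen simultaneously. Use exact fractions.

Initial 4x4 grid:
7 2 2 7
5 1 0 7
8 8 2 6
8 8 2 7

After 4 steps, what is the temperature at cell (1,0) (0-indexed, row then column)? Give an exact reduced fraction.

Answer: 261691/54000

Derivation:
Step 1: cell (1,0) = 21/4
Step 2: cell (1,0) = 611/120
Step 3: cell (1,0) = 355/72
Step 4: cell (1,0) = 261691/54000
Full grid after step 4:
  55859/12960 854089/216000 829481/216000 259187/64800
  261691/54000 790189/180000 738617/180000 57221/13500
  102433/18000 309709/60000 11257/2400 20731/4500
  44453/7200 45713/8000 368921/72000 106283/21600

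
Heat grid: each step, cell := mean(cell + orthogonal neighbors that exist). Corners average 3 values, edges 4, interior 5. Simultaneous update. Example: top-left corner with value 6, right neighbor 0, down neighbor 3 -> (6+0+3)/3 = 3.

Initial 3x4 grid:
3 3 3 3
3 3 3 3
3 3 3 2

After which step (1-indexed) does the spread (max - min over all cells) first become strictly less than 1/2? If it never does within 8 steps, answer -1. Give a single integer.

Answer: 1

Derivation:
Step 1: max=3, min=8/3, spread=1/3
  -> spread < 1/2 first at step 1
Step 2: max=3, min=49/18, spread=5/18
Step 3: max=3, min=607/216, spread=41/216
Step 4: max=3, min=73543/25920, spread=4217/25920
Step 5: max=21521/7200, min=4456451/1555200, spread=38417/311040
Step 6: max=429403/144000, min=268735789/93312000, spread=1903471/18662400
Step 7: max=12844241/4320000, min=16195170911/5598720000, spread=18038617/223948800
Step 8: max=1153473241/388800000, min=974501417149/335923200000, spread=883978523/13436928000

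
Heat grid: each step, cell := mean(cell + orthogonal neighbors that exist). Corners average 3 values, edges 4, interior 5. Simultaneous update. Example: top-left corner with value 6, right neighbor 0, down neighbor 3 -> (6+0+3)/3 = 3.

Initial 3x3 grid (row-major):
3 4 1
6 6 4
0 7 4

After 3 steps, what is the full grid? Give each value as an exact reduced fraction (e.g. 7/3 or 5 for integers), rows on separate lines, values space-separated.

Answer: 8909/2160 27839/7200 941/240
59603/14400 26011/6000 6467/1600
599/135 62353/14400 401/90

Derivation:
After step 1:
  13/3 7/2 3
  15/4 27/5 15/4
  13/3 17/4 5
After step 2:
  139/36 487/120 41/12
  1069/240 413/100 343/80
  37/9 1139/240 13/3
After step 3:
  8909/2160 27839/7200 941/240
  59603/14400 26011/6000 6467/1600
  599/135 62353/14400 401/90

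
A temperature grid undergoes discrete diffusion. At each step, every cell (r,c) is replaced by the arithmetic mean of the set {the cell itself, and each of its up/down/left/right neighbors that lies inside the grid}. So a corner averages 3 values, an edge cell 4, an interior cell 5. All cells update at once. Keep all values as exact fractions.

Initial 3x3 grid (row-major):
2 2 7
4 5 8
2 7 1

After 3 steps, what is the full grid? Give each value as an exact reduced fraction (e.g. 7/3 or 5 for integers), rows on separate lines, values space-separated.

Answer: 8317/2160 1907/450 10597/2160
18283/4800 9021/2000 7761/1600
2213/540 62999/14400 2663/540

Derivation:
After step 1:
  8/3 4 17/3
  13/4 26/5 21/4
  13/3 15/4 16/3
After step 2:
  119/36 263/60 179/36
  309/80 429/100 429/80
  34/9 1117/240 43/9
After step 3:
  8317/2160 1907/450 10597/2160
  18283/4800 9021/2000 7761/1600
  2213/540 62999/14400 2663/540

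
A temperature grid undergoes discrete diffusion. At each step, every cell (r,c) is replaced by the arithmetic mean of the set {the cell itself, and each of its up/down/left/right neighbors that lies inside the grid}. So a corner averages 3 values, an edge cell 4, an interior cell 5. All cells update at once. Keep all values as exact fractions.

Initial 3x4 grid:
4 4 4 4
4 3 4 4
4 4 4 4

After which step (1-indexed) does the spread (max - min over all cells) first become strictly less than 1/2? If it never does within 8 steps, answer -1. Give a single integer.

Step 1: max=4, min=15/4, spread=1/4
  -> spread < 1/2 first at step 1
Step 2: max=4, min=377/100, spread=23/100
Step 3: max=1587/400, min=18389/4800, spread=131/960
Step 4: max=28409/7200, min=166249/43200, spread=841/8640
Step 5: max=5666627/1440000, min=66577949/17280000, spread=56863/691200
Step 6: max=50850457/12960000, min=600545659/155520000, spread=386393/6220800
Step 7: max=20315641187/5184000000, min=240438276869/62208000000, spread=26795339/497664000
Step 8: max=1217073850333/311040000000, min=14446104285871/3732480000000, spread=254051069/5971968000

Answer: 1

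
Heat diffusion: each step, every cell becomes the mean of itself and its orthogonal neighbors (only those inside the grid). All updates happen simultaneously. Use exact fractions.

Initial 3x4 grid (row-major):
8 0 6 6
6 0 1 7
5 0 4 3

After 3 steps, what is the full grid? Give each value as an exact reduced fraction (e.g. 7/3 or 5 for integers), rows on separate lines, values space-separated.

Answer: 4007/1080 5321/1440 5359/1440 2429/540
10499/2880 3637/1200 1441/400 1269/320
1711/540 4361/1440 4319/1440 4133/1080

Derivation:
After step 1:
  14/3 7/2 13/4 19/3
  19/4 7/5 18/5 17/4
  11/3 9/4 2 14/3
After step 2:
  155/36 769/240 1001/240 83/18
  869/240 31/10 29/10 377/80
  32/9 559/240 751/240 131/36
After step 3:
  4007/1080 5321/1440 5359/1440 2429/540
  10499/2880 3637/1200 1441/400 1269/320
  1711/540 4361/1440 4319/1440 4133/1080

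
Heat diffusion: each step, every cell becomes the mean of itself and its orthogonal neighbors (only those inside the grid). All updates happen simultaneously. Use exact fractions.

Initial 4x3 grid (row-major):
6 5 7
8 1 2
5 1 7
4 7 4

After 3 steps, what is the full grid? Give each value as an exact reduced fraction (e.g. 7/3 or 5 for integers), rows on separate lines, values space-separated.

Answer: 10769/2160 22829/4800 4787/1080
17323/3600 2179/500 31171/7200
1018/225 26843/6000 10117/2400
5131/1080 16123/3600 3329/720

Derivation:
After step 1:
  19/3 19/4 14/3
  5 17/5 17/4
  9/2 21/5 7/2
  16/3 4 6
After step 2:
  193/36 383/80 41/9
  577/120 108/25 949/240
  571/120 98/25 359/80
  83/18 293/60 9/2
After step 3:
  10769/2160 22829/4800 4787/1080
  17323/3600 2179/500 31171/7200
  1018/225 26843/6000 10117/2400
  5131/1080 16123/3600 3329/720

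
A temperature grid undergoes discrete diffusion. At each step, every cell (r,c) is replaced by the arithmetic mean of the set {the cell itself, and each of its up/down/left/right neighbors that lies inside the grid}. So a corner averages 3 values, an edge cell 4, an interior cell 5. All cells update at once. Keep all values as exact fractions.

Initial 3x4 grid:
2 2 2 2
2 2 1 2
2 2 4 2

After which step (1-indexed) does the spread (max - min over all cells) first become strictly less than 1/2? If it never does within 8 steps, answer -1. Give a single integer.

Step 1: max=8/3, min=7/4, spread=11/12
Step 2: max=577/240, min=11/6, spread=137/240
Step 3: max=2441/1080, min=919/480, spread=1493/4320
  -> spread < 1/2 first at step 3
Step 4: max=94607/43200, min=9431/4800, spread=152/675
Step 5: max=3344843/1555200, min=43093/21600, spread=242147/1555200
Step 6: max=82514417/38880000, min=4348409/2160000, spread=848611/7776000
Step 7: max=11804369207/5598720000, min=105009469/51840000, spread=92669311/1119744000
Step 8: max=703815542053/335923200000, min=19007904673/9331200000, spread=781238953/13436928000

Answer: 3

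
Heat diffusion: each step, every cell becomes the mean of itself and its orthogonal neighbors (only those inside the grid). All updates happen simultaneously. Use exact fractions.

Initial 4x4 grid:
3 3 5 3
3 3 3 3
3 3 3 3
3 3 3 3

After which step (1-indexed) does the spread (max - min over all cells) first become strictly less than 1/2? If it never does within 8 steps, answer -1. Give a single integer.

Answer: 3

Derivation:
Step 1: max=11/3, min=3, spread=2/3
Step 2: max=211/60, min=3, spread=31/60
Step 3: max=1831/540, min=3, spread=211/540
  -> spread < 1/2 first at step 3
Step 4: max=178843/54000, min=3, spread=16843/54000
Step 5: max=1596643/486000, min=13579/4500, spread=130111/486000
Step 6: max=47382367/14580000, min=817159/270000, spread=3255781/14580000
Step 7: max=1412553691/437400000, min=821107/270000, spread=82360351/437400000
Step 8: max=42117316891/13122000000, min=148306441/48600000, spread=2074577821/13122000000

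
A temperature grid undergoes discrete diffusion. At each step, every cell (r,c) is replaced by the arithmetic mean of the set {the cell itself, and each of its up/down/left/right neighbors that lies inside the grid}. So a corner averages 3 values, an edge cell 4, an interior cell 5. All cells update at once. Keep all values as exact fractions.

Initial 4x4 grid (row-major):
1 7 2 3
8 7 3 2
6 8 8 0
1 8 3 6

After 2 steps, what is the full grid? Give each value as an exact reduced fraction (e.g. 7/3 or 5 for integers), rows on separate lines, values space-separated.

Answer: 181/36 299/60 221/60 97/36
1391/240 563/100 423/100 191/60
473/80 583/100 529/100 67/20
21/4 473/80 373/80 53/12

Derivation:
After step 1:
  16/3 17/4 15/4 7/3
  11/2 33/5 22/5 2
  23/4 37/5 22/5 4
  5 5 25/4 3
After step 2:
  181/36 299/60 221/60 97/36
  1391/240 563/100 423/100 191/60
  473/80 583/100 529/100 67/20
  21/4 473/80 373/80 53/12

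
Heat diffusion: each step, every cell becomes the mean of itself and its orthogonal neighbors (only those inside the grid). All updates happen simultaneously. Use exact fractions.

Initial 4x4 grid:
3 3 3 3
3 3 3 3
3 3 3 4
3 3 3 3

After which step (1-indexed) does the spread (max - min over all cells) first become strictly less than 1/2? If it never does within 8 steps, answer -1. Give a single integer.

Answer: 1

Derivation:
Step 1: max=10/3, min=3, spread=1/3
  -> spread < 1/2 first at step 1
Step 2: max=391/120, min=3, spread=31/120
Step 3: max=3451/1080, min=3, spread=211/1080
Step 4: max=340843/108000, min=3, spread=16843/108000
Step 5: max=3054643/972000, min=27079/9000, spread=130111/972000
Step 6: max=91122367/29160000, min=1627159/540000, spread=3255781/29160000
Step 7: max=2724753691/874800000, min=1631107/540000, spread=82360351/874800000
Step 8: max=81483316891/26244000000, min=294106441/97200000, spread=2074577821/26244000000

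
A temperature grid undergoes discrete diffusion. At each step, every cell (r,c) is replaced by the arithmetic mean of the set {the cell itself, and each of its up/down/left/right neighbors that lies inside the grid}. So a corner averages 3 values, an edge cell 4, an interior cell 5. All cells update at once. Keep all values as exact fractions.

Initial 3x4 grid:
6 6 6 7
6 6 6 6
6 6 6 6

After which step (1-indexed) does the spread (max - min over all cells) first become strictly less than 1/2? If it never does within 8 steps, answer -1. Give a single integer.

Answer: 1

Derivation:
Step 1: max=19/3, min=6, spread=1/3
  -> spread < 1/2 first at step 1
Step 2: max=113/18, min=6, spread=5/18
Step 3: max=1337/216, min=6, spread=41/216
Step 4: max=159737/25920, min=6, spread=4217/25920
Step 5: max=9540349/1555200, min=43279/7200, spread=38417/311040
Step 6: max=571072211/93312000, min=866597/144000, spread=1903471/18662400
Step 7: max=34193309089/5598720000, min=26035759/4320000, spread=18038617/223948800
Step 8: max=2048807382851/335923200000, min=2345726759/388800000, spread=883978523/13436928000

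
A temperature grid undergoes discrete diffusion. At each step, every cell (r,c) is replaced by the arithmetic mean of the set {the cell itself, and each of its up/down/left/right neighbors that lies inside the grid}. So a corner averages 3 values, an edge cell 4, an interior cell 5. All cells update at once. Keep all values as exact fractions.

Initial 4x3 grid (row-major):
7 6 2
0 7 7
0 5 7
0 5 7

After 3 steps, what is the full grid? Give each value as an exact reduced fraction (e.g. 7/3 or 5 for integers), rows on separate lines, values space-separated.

After step 1:
  13/3 11/2 5
  7/2 5 23/4
  5/4 24/5 13/2
  5/3 17/4 19/3
After step 2:
  40/9 119/24 65/12
  169/48 491/100 89/16
  673/240 109/25 1403/240
  43/18 341/80 205/36
After step 3:
  1861/432 35513/7200 85/16
  28223/7200 13987/3000 4347/800
  23533/7200 8873/2000 38633/7200
  851/270 20047/4800 5689/1080

Answer: 1861/432 35513/7200 85/16
28223/7200 13987/3000 4347/800
23533/7200 8873/2000 38633/7200
851/270 20047/4800 5689/1080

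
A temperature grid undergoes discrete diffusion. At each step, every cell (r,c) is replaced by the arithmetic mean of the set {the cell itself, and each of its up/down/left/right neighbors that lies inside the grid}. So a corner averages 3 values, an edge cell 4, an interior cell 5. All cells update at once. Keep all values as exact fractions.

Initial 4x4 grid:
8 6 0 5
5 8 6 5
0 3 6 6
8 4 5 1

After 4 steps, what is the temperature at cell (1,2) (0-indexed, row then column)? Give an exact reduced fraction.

Step 1: cell (1,2) = 5
Step 2: cell (1,2) = 511/100
Step 3: cell (1,2) = 5737/1200
Step 4: cell (1,2) = 873467/180000
Full grid after step 4:
  21293/4050 1115501/216000 208537/43200 303593/64800
  1103291/216000 55937/11250 873467/180000 99983/21600
  337969/72000 2279/480 23111/5000 55559/12000
  19477/4320 160717/36000 163517/36000 24187/5400

Answer: 873467/180000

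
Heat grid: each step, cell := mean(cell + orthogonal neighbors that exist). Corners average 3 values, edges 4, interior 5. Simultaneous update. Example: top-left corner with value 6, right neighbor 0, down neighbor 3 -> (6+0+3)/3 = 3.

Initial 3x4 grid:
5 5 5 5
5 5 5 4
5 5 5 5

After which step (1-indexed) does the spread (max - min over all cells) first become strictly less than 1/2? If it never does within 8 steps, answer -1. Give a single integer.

Step 1: max=5, min=14/3, spread=1/3
  -> spread < 1/2 first at step 1
Step 2: max=5, min=1133/240, spread=67/240
Step 3: max=5, min=10363/2160, spread=437/2160
Step 4: max=4991/1000, min=4162469/864000, spread=29951/172800
Step 5: max=16796/3375, min=37664179/7776000, spread=206761/1555200
Step 6: max=26834329/5400000, min=15095804429/3110400000, spread=14430763/124416000
Step 7: max=2142347273/432000000, min=908012258311/186624000000, spread=139854109/1492992000
Step 8: max=192548771023/38880000000, min=54564728109749/11197440000000, spread=7114543559/89579520000

Answer: 1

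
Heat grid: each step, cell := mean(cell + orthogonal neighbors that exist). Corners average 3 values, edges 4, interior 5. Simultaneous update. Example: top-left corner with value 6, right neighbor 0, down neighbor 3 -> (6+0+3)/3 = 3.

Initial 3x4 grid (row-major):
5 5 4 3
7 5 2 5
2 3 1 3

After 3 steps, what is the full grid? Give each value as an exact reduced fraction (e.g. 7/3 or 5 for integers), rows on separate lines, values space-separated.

After step 1:
  17/3 19/4 7/2 4
  19/4 22/5 17/5 13/4
  4 11/4 9/4 3
After step 2:
  91/18 1099/240 313/80 43/12
  1129/240 401/100 84/25 273/80
  23/6 67/20 57/20 17/6
After step 3:
  2581/540 31603/7200 3087/800 1309/360
  63371/14400 6001/1500 3509/1000 15827/4800
  317/80 4213/1200 1859/600 2183/720

Answer: 2581/540 31603/7200 3087/800 1309/360
63371/14400 6001/1500 3509/1000 15827/4800
317/80 4213/1200 1859/600 2183/720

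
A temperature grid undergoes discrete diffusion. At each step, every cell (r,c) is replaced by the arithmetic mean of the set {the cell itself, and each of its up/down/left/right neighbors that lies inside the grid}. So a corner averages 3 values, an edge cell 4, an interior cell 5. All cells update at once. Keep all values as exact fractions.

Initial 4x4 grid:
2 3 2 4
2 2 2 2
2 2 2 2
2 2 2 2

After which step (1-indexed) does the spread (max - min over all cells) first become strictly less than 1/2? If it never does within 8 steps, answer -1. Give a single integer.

Step 1: max=11/4, min=2, spread=3/4
Step 2: max=95/36, min=2, spread=23/36
Step 3: max=529/216, min=2, spread=97/216
  -> spread < 1/2 first at step 3
Step 4: max=77951/32400, min=2009/1000, spread=64297/162000
Step 5: max=2276177/972000, min=6829/3375, spread=12377/38880
Step 6: max=67381937/29160000, min=40839/20000, spread=313547/1166400
Step 7: max=398795953/174960000, min=9983063/4860000, spread=7881137/34992000
Step 8: max=59274516101/26244000000, min=3016813357/1458000000, spread=198875027/1049760000

Answer: 3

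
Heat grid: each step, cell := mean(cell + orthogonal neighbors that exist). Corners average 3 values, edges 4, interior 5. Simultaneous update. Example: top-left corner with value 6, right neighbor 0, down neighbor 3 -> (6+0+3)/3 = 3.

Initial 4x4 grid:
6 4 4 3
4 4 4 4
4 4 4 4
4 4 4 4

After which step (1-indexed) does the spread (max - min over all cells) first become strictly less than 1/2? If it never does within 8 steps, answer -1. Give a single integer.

Step 1: max=14/3, min=11/3, spread=1
Step 2: max=41/9, min=67/18, spread=5/6
Step 3: max=1883/432, min=104/27, spread=73/144
Step 4: max=55697/12960, min=3149/810, spread=1771/4320
  -> spread < 1/2 first at step 4
Step 5: max=1644371/388800, min=5090861/1296000, spread=1171127/3888000
Step 6: max=48913229/11664000, min=153812237/38880000, spread=27695579/116640000
Step 7: max=1456016747/349920000, min=4631634629/1166400000, spread=665263583/3499200000
Step 8: max=43454540717/10497600000, min=46436580623/11664000000, spread=16616181563/104976000000

Answer: 4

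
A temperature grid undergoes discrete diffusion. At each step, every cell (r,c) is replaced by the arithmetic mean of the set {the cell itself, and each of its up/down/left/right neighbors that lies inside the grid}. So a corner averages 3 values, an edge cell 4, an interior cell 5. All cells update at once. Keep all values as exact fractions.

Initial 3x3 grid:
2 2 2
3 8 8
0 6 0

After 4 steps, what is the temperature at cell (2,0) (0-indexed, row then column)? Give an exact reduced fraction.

Answer: 52757/14400

Derivation:
Step 1: cell (2,0) = 3
Step 2: cell (2,0) = 13/4
Step 3: cell (2,0) = 871/240
Step 4: cell (2,0) = 52757/14400
Full grid after step 4:
  458413/129600 1656073/432000 403/100
  3142271/864000 154603/40000 1807073/432000
  52757/14400 1717073/432000 8417/2025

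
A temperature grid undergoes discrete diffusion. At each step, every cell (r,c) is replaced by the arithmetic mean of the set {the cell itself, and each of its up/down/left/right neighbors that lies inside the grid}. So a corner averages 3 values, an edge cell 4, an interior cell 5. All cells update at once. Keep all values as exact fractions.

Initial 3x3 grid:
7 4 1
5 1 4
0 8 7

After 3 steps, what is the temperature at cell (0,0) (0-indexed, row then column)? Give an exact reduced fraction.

Step 1: cell (0,0) = 16/3
Step 2: cell (0,0) = 71/18
Step 3: cell (0,0) = 4417/1080
Full grid after step 3:
  4417/1080 53053/14400 1369/360
  56753/14400 8387/2000 56053/14400
  9329/2160 15107/3600 9749/2160

Answer: 4417/1080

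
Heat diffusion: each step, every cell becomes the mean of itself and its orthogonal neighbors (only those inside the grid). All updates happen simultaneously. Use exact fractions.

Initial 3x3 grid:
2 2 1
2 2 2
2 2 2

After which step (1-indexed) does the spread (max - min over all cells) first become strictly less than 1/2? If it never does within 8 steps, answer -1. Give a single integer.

Step 1: max=2, min=5/3, spread=1/3
  -> spread < 1/2 first at step 1
Step 2: max=2, min=31/18, spread=5/18
Step 3: max=2, min=391/216, spread=41/216
Step 4: max=709/360, min=23789/12960, spread=347/2592
Step 5: max=7043/3600, min=1448263/777600, spread=2921/31104
Step 6: max=838517/432000, min=87483461/46656000, spread=24611/373248
Step 7: max=18783259/9720000, min=5279997967/2799360000, spread=207329/4478976
Step 8: max=997998401/518400000, min=317893247549/167961600000, spread=1746635/53747712

Answer: 1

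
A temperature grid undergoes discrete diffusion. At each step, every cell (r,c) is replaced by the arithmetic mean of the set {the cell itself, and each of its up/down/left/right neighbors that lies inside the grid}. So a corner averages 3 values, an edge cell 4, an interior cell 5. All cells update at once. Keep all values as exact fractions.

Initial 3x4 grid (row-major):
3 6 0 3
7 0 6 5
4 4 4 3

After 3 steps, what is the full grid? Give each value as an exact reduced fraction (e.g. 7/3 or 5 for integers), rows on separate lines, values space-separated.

After step 1:
  16/3 9/4 15/4 8/3
  7/2 23/5 3 17/4
  5 3 17/4 4
After step 2:
  133/36 239/60 35/12 32/9
  553/120 327/100 397/100 167/48
  23/6 337/80 57/16 25/6
After step 3:
  4423/1080 6239/1800 12983/3600 1433/432
  27731/7200 24053/6000 10319/3000 54617/14400
  3037/720 8927/2400 9547/2400 269/72

Answer: 4423/1080 6239/1800 12983/3600 1433/432
27731/7200 24053/6000 10319/3000 54617/14400
3037/720 8927/2400 9547/2400 269/72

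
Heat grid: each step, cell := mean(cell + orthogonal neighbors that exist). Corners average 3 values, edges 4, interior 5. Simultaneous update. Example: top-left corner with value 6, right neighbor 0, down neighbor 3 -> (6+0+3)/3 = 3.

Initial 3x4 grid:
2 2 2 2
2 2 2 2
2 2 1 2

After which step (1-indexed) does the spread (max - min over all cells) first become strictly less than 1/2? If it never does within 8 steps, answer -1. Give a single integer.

Answer: 1

Derivation:
Step 1: max=2, min=5/3, spread=1/3
  -> spread < 1/2 first at step 1
Step 2: max=2, min=209/120, spread=31/120
Step 3: max=2, min=1949/1080, spread=211/1080
Step 4: max=3553/1800, min=199103/108000, spread=14077/108000
Step 5: max=212317/108000, min=1803593/972000, spread=5363/48600
Step 6: max=117131/60000, min=54579191/29160000, spread=93859/1166400
Step 7: max=189063533/97200000, min=3288925519/1749600000, spread=4568723/69984000
Step 8: max=5650381111/2916000000, min=198171564371/104976000000, spread=8387449/167961600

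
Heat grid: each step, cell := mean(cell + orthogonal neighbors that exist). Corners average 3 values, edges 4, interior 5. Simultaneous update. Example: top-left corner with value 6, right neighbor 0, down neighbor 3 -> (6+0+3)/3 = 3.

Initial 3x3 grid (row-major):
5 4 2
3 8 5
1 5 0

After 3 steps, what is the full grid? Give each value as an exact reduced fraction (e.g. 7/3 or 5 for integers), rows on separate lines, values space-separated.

Answer: 17/4 2447/576 889/216
779/192 65/16 757/192
545/144 1085/288 1609/432

Derivation:
After step 1:
  4 19/4 11/3
  17/4 5 15/4
  3 7/2 10/3
After step 2:
  13/3 209/48 73/18
  65/16 17/4 63/16
  43/12 89/24 127/36
After step 3:
  17/4 2447/576 889/216
  779/192 65/16 757/192
  545/144 1085/288 1609/432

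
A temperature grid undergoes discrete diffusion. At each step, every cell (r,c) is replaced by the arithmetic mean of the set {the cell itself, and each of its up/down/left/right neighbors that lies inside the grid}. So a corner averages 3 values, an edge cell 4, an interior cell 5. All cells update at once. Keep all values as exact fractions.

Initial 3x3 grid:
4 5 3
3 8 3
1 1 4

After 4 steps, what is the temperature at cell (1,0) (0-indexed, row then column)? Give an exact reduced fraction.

Answer: 157217/43200

Derivation:
Step 1: cell (1,0) = 4
Step 2: cell (1,0) = 41/12
Step 3: cell (1,0) = 2701/720
Step 4: cell (1,0) = 157217/43200
Full grid after step 4:
  2879/720 86521/21600 53237/12960
  157217/43200 22943/6000 327209/86400
  44657/12960 295559/86400 5839/1620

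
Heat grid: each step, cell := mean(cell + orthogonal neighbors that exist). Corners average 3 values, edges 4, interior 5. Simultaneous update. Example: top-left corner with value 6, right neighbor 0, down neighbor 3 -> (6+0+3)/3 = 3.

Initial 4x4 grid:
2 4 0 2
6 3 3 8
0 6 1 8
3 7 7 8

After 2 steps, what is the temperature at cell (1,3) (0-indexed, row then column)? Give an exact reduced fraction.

Step 1: cell (1,3) = 21/4
Step 2: cell (1,3) = 107/24
Full grid after step 2:
  3 129/40 65/24 65/18
  149/40 79/25 199/50 107/24
  397/120 223/50 117/25 145/24
  77/18 547/120 145/24 59/9

Answer: 107/24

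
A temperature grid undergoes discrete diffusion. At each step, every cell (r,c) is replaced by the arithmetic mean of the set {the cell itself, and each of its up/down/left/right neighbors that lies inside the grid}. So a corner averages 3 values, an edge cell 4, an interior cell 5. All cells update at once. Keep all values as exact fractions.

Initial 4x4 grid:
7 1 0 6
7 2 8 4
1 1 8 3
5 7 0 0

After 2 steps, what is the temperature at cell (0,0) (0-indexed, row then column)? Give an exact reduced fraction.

Step 1: cell (0,0) = 5
Step 2: cell (0,0) = 47/12
Full grid after step 2:
  47/12 301/80 839/240 37/9
  331/80 15/4 106/25 251/60
  953/240 367/100 197/50 7/2
  133/36 227/60 3 17/6

Answer: 47/12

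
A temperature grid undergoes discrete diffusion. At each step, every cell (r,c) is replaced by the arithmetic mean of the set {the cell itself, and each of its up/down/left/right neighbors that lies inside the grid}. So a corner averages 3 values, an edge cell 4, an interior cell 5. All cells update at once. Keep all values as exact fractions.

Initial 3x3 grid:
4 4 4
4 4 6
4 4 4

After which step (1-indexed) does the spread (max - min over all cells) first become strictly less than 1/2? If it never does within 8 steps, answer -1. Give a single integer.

Answer: 3

Derivation:
Step 1: max=14/3, min=4, spread=2/3
Step 2: max=547/120, min=4, spread=67/120
Step 3: max=4757/1080, min=407/100, spread=1807/5400
  -> spread < 1/2 first at step 3
Step 4: max=1885963/432000, min=11161/2700, spread=33401/144000
Step 5: max=16781933/3888000, min=1123391/270000, spread=3025513/19440000
Step 6: max=6685726867/1555200000, min=60355949/14400000, spread=53531/497664
Step 7: max=399280925849/93312000000, min=16343116051/3888000000, spread=450953/5971968
Step 8: max=23903783560603/5598720000000, min=1967248610519/466560000000, spread=3799043/71663616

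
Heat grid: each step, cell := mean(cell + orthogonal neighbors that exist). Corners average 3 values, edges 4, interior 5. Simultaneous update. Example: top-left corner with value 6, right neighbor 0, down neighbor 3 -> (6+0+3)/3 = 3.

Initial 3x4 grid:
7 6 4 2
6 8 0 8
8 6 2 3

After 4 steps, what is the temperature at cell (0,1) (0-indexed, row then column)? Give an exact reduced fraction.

Answer: 1141667/216000

Derivation:
Step 1: cell (0,1) = 25/4
Step 2: cell (0,1) = 1247/240
Step 3: cell (0,1) = 39971/7200
Step 4: cell (0,1) = 1141667/216000
Full grid after step 4:
  776137/129600 1141667/216000 998587/216000 524957/129600
  569207/96000 217493/40000 527479/120000 1180181/288000
  773537/129600 1132417/216000 982337/216000 514357/129600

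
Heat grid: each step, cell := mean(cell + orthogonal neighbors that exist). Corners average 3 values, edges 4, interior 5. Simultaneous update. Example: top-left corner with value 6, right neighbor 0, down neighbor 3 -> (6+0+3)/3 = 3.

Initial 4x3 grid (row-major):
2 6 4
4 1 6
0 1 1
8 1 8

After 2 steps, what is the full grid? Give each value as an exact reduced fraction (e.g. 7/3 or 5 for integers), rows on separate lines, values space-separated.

After step 1:
  4 13/4 16/3
  7/4 18/5 3
  13/4 4/5 4
  3 9/2 10/3
After step 2:
  3 971/240 139/36
  63/20 62/25 239/60
  11/5 323/100 167/60
  43/12 349/120 71/18

Answer: 3 971/240 139/36
63/20 62/25 239/60
11/5 323/100 167/60
43/12 349/120 71/18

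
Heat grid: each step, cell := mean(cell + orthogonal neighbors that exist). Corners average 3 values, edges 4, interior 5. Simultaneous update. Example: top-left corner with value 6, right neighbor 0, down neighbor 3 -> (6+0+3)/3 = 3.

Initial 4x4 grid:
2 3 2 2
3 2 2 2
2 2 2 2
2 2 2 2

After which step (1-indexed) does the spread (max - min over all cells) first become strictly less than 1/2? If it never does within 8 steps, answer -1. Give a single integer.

Step 1: max=8/3, min=2, spread=2/3
Step 2: max=287/120, min=2, spread=47/120
  -> spread < 1/2 first at step 2
Step 3: max=1291/540, min=2, spread=211/540
Step 4: max=37441/16200, min=2, spread=5041/16200
Step 5: max=1110643/486000, min=9079/4500, spread=130111/486000
Step 6: max=32802367/14580000, min=547159/270000, spread=3255781/14580000
Step 7: max=975153691/437400000, min=551107/270000, spread=82360351/437400000
Step 8: max=28995316891/13122000000, min=99706441/48600000, spread=2074577821/13122000000

Answer: 2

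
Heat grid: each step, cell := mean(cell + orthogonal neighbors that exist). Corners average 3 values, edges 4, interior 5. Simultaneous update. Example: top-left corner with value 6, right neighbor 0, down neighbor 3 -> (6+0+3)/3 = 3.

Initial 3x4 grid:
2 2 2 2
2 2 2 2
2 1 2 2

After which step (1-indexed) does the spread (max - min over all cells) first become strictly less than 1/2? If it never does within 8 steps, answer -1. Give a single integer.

Step 1: max=2, min=5/3, spread=1/3
  -> spread < 1/2 first at step 1
Step 2: max=2, min=209/120, spread=31/120
Step 3: max=2, min=1949/1080, spread=211/1080
Step 4: max=3553/1800, min=199103/108000, spread=14077/108000
Step 5: max=212317/108000, min=1803593/972000, spread=5363/48600
Step 6: max=117131/60000, min=54579191/29160000, spread=93859/1166400
Step 7: max=189063533/97200000, min=3288925519/1749600000, spread=4568723/69984000
Step 8: max=5650381111/2916000000, min=198171564371/104976000000, spread=8387449/167961600

Answer: 1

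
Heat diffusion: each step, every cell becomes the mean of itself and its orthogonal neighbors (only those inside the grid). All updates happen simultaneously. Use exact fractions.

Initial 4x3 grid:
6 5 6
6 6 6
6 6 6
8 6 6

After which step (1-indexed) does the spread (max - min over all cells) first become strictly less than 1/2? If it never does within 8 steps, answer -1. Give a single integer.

Step 1: max=20/3, min=17/3, spread=1
Step 2: max=59/9, min=1373/240, spread=601/720
Step 3: max=689/108, min=12523/2160, spread=419/720
Step 4: max=408733/64800, min=756161/129600, spread=4087/8640
  -> spread < 1/2 first at step 4
Step 5: max=24282737/3888000, min=45610819/7776000, spread=65659/172800
Step 6: max=1447441303/233280000, min=2750379881/466560000, spread=1926703/6220800
Step 7: max=86392822277/13996800000, min=165743427979/27993600000, spread=93896221/373248000
Step 8: max=5163044349943/839808000000, min=9980585601761/1679616000000, spread=61422773/298598400

Answer: 4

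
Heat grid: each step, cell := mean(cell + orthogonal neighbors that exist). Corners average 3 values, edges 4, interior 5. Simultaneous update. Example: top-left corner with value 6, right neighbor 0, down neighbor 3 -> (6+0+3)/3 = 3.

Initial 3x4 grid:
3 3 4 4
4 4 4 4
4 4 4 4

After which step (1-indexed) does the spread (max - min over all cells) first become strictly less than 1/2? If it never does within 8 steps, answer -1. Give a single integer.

Step 1: max=4, min=10/3, spread=2/3
Step 2: max=4, min=127/36, spread=17/36
  -> spread < 1/2 first at step 2
Step 3: max=4, min=488/135, spread=52/135
Step 4: max=7153/1800, min=477151/129600, spread=7573/25920
Step 5: max=106783/27000, min=28934999/7776000, spread=363701/1555200
Step 6: max=2832587/720000, min=1750386001/466560000, spread=681043/3732480
Step 7: max=761717911/194400000, min=105605062859/27993600000, spread=163292653/1119744000
Step 8: max=22770860837/5832000000, min=6363636115681/1679616000000, spread=1554974443/13436928000

Answer: 2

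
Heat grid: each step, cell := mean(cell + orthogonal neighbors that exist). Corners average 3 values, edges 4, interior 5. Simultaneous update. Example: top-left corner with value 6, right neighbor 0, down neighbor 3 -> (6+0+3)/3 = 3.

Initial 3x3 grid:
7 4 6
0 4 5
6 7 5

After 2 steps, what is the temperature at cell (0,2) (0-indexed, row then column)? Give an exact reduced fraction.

Answer: 61/12

Derivation:
Step 1: cell (0,2) = 5
Step 2: cell (0,2) = 61/12
Full grid after step 2:
  79/18 215/48 61/12
  65/16 24/5 59/12
  169/36 39/8 97/18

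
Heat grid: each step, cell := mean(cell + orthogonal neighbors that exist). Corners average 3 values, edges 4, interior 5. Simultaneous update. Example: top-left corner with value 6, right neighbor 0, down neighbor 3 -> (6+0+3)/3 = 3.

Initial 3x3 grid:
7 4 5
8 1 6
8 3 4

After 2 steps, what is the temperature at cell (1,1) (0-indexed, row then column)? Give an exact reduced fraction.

Step 1: cell (1,1) = 22/5
Step 2: cell (1,1) = 453/100
Full grid after step 2:
  199/36 1199/240 53/12
  173/30 453/100 133/30
  49/9 143/30 37/9

Answer: 453/100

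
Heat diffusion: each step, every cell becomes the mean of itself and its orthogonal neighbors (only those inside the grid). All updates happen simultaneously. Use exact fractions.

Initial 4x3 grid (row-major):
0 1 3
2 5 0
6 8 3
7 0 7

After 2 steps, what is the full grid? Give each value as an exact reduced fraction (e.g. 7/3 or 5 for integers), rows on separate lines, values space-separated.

Answer: 13/6 467/240 19/9
33/10 317/100 707/240
133/30 467/100 899/240
187/36 527/120 40/9

Derivation:
After step 1:
  1 9/4 4/3
  13/4 16/5 11/4
  23/4 22/5 9/2
  13/3 11/2 10/3
After step 2:
  13/6 467/240 19/9
  33/10 317/100 707/240
  133/30 467/100 899/240
  187/36 527/120 40/9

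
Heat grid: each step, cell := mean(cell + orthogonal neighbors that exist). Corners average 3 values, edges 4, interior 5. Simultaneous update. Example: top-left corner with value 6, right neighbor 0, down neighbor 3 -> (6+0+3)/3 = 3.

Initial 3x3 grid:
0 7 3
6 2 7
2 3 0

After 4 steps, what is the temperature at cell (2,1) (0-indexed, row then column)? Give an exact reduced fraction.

Answer: 195199/57600

Derivation:
Step 1: cell (2,1) = 7/4
Step 2: cell (2,1) = 55/16
Step 3: cell (2,1) = 2837/960
Step 4: cell (2,1) = 195199/57600
Full grid after step 4:
  46543/12960 14039/3600 1534/405
  102487/28800 27421/8000 53881/14400
  81931/25920 195199/57600 85421/25920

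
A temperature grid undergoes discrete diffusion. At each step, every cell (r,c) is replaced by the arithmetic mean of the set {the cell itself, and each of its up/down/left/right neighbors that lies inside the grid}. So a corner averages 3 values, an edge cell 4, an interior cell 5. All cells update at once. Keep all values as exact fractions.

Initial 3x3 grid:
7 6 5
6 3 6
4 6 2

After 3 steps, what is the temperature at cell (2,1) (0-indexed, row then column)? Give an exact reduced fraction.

Step 1: cell (2,1) = 15/4
Step 2: cell (2,1) = 383/80
Step 3: cell (2,1) = 21961/4800
Full grid after step 3:
  12029/2160 8337/1600 11209/2160
  18377/3600 1279/250 4213/900
  10799/2160 21961/4800 9979/2160

Answer: 21961/4800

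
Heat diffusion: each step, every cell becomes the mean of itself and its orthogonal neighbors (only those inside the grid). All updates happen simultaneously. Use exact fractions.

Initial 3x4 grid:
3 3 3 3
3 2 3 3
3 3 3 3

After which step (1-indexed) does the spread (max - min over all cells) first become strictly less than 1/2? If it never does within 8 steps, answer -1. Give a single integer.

Step 1: max=3, min=11/4, spread=1/4
  -> spread < 1/2 first at step 1
Step 2: max=3, min=277/100, spread=23/100
Step 3: max=1187/400, min=13589/4800, spread=131/960
Step 4: max=21209/7200, min=123049/43200, spread=841/8640
Step 5: max=4226627/1440000, min=49297949/17280000, spread=56863/691200
Step 6: max=37890457/12960000, min=445025659/155520000, spread=386393/6220800
Step 7: max=15131641187/5184000000, min=178230276869/62208000000, spread=26795339/497664000
Step 8: max=906033850333/311040000000, min=10713624285871/3732480000000, spread=254051069/5971968000

Answer: 1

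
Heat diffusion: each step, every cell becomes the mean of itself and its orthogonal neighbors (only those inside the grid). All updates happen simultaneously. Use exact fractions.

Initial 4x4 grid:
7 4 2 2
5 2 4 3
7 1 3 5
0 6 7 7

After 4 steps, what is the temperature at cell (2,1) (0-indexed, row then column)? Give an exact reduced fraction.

Answer: 715367/180000

Derivation:
Step 1: cell (2,1) = 19/5
Step 2: cell (2,1) = 71/20
Step 3: cell (2,1) = 23981/6000
Step 4: cell (2,1) = 715367/180000
Full grid after step 4:
  266903/64800 816203/216000 737339/216000 8513/2592
  436789/108000 694889/180000 652367/180000 97753/27000
  437857/108000 715367/180000 745901/180000 28723/6750
  10457/2592 913649/216000 969761/216000 305171/64800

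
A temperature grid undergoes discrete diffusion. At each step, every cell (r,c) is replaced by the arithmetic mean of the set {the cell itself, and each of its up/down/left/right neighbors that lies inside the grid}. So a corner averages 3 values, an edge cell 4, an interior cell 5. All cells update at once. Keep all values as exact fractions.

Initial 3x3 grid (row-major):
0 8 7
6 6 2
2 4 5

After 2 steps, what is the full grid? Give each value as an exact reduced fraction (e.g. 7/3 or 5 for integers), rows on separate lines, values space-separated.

Answer: 161/36 1247/240 191/36
521/120 116/25 293/60
47/12 1027/240 155/36

Derivation:
After step 1:
  14/3 21/4 17/3
  7/2 26/5 5
  4 17/4 11/3
After step 2:
  161/36 1247/240 191/36
  521/120 116/25 293/60
  47/12 1027/240 155/36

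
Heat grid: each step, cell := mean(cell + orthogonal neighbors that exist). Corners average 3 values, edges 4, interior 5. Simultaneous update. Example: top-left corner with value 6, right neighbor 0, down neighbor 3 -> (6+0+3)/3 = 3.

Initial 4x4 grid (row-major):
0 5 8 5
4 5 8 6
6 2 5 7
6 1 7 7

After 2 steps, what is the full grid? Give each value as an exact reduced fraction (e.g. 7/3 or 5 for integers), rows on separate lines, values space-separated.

Answer: 15/4 47/10 89/15 58/9
321/80 93/20 6 1529/240
983/240 229/50 109/20 511/80
77/18 257/60 109/20 73/12

Derivation:
After step 1:
  3 9/2 13/2 19/3
  15/4 24/5 32/5 13/2
  9/2 19/5 29/5 25/4
  13/3 4 5 7
After step 2:
  15/4 47/10 89/15 58/9
  321/80 93/20 6 1529/240
  983/240 229/50 109/20 511/80
  77/18 257/60 109/20 73/12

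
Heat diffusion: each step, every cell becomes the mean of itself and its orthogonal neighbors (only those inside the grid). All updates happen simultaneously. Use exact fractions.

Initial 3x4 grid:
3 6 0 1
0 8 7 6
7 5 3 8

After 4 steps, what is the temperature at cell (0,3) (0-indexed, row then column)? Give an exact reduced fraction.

Step 1: cell (0,3) = 7/3
Step 2: cell (0,3) = 34/9
Step 3: cell (0,3) = 8693/2160
Step 4: cell (0,3) = 27797/6480
Full grid after step 4:
  9067/2160 4057/960 183517/43200 27797/6480
  25631/5760 27613/6000 7057/1500 134803/28800
  6823/1440 7103/1440 109921/21600 66029/12960

Answer: 27797/6480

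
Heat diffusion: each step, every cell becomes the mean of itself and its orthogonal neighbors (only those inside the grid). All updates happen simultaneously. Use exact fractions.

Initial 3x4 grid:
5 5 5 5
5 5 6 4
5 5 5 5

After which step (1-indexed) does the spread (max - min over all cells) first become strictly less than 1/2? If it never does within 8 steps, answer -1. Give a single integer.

Step 1: max=21/4, min=14/3, spread=7/12
Step 2: max=257/50, min=29/6, spread=23/75
  -> spread < 1/2 first at step 2
Step 3: max=5091/1000, min=2129/432, spread=8789/54000
Step 4: max=364123/72000, min=535417/108000, spread=4307/43200
Step 5: max=20199/4000, min=9684619/1944000, spread=26419/388800
Step 6: max=48451019/9600000, min=1940132557/388800000, spread=1770697/31104000
Step 7: max=3920501261/777600000, min=17492966087/3499200000, spread=11943167/279936000
Step 8: max=1567476317851/311040000000, min=7002021906517/1399680000000, spread=825944381/22394880000

Answer: 2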